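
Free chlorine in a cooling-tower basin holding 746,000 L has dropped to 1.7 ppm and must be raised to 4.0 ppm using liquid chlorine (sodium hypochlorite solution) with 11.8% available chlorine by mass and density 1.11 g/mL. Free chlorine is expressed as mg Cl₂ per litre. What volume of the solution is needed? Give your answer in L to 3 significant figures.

13.1 L

Chlorine deficit: 4.0 − 1.7 = 2.3 ppm = 2.3 mg/L as Cl₂.
Cl₂ equivalent needed: 2.3 mg/L × 746,000 L = 1,716,000 mg = 1716 g.
Product at 11.8% available chlorine: 1716 / 0.118 = 14,540 g.
Volume at density 1.11 g/mL: 14,540 g ÷ 1.11 g/mL = 13,100 mL.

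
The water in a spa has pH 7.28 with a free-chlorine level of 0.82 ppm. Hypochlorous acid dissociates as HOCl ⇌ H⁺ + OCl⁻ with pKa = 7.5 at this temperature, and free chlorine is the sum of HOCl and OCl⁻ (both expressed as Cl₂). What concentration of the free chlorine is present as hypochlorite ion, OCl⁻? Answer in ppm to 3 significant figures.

[OCl⁻]/[HOCl] = 10^(pH − pKa) = 10^(7.28 − 7.5) = 10^-0.22 = 0.6026.
Fraction as HOCl = 1 / (1 + 0.6026) = 0.624.
OCl⁻ = (1 − 0.624) × 0.82 ppm = 0.3083 ppm.

0.308 ppm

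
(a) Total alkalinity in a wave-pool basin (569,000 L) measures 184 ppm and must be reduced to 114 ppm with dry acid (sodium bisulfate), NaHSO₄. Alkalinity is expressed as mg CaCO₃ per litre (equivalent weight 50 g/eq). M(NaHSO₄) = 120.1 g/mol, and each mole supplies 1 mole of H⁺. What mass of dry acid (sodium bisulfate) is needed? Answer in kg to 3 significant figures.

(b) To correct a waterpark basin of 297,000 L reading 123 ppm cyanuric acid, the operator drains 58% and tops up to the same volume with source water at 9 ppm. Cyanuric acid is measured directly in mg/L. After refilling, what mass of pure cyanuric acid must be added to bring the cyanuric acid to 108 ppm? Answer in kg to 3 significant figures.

(a) 95.7 kg; (b) 15.2 kg

(a) Alkalinity to neutralize: (184 − 114) = 70 mg/L as CaCO₃ × 569,000 L = 39,830 g as CaCO₃.
(a) Equivalents of H⁺ required: 39,830 ÷ 50 g/eq = 796.6 eq = 796.6 mol NaHSO₄.
(a) Mass of NaHSO₄: 796.6 × 120.1 = 95,670 g.

(b) After draining 58% and refilling: 123 × 0.42 + 9 × 0.58 = 56.88 ppm.
(b) Deficit to target: 108 − 56.88 = 51.12 mg/L.
(b) Mass: 51.12 mg/L × 297,000 L = 15,180 g cyanuric acid.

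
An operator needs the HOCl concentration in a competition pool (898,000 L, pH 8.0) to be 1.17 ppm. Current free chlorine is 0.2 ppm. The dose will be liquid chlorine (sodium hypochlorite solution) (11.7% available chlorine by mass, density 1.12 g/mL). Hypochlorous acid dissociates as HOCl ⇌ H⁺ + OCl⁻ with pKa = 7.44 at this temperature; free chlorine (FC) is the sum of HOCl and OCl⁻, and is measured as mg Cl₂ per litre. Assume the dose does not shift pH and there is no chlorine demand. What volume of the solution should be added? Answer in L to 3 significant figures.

[OCl⁻]/[HOCl] = 10^(pH − pKa) = 10^(8.0 − 7.44) = 3.631; fraction as HOCl = 1/(1 + 3.631) = 0.2159.
Free chlorine required for 1.17 ppm HOCl: 1.17 / 0.2159 = 5.418 ppm.
FC to add: 5.418 − 0.2 = 5.218 mg/L as Cl₂.
Cl₂ equivalent: 5.218 mg/L × 898,000 L = 4686 g.
Product at 11.7% available Cl: 4686 / 0.117 = 40,050 g.
Volume: 40,050 g ÷ 1.12 g/mL = 35,760 mL.

35.8 L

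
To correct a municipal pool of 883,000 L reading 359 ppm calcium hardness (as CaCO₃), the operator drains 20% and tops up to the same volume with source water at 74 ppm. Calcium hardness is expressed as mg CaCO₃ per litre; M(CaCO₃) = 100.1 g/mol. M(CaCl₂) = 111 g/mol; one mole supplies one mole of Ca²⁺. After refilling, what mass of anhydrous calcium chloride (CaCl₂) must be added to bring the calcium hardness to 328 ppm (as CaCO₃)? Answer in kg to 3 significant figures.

After draining 20% and refilling: 359 × 0.80 + 74 × 0.20 = 302 ppm.
Deficit to target: 328 − 302 = 26 mg/L.
As CaCO₃: 26 mg/L × 883,000 L = 22,960 g; ÷ 100.1 = 229.4 mol Ca²⁺.
Mass: 229.4 × 111 = 25,460 g.

25.5 kg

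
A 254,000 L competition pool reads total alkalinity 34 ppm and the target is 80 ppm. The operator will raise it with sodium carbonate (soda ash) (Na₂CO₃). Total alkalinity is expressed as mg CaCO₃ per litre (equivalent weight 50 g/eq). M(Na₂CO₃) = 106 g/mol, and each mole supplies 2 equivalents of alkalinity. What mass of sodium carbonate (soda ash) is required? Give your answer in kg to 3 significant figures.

12.4 kg

Alkalinity to add: (80 − 34) = 46 mg/L as CaCO₃ × 254,000 L = 11,680 g as CaCO₃.
Equivalents: 11,680 g ÷ 50 g/eq = 233.7 eq.
Each mole of Na₂CO₃ supplies 2 eq, so 233.7 / 2 = 116.8 mol.
Mass: 116.8 mol × 106 g/mol = 12,390 g.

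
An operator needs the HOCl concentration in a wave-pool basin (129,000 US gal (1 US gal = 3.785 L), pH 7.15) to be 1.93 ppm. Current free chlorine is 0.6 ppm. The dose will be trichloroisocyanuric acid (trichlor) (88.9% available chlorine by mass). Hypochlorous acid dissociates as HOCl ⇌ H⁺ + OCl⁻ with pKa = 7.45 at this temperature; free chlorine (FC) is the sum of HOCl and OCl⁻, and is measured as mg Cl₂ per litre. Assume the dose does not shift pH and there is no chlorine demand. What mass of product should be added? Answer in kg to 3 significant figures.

Volume: 129,000 US gal × 3.785 L/gal = 488,265 L.
[OCl⁻]/[HOCl] = 10^(pH − pKa) = 10^(7.15 − 7.45) = 0.5012; fraction as HOCl = 1/(1 + 0.5012) = 0.6661.
Free chlorine required for 1.93 ppm HOCl: 1.93 / 0.6661 = 2.897 ppm.
FC to add: 2.897 − 0.6 = 2.297 mg/L as Cl₂.
Cl₂ equivalent: 2.297 mg/L × 488,265 L = 1122 g.
Product at 88.9% available Cl: 1122 / 0.889 = 1262 g.

1.26 kg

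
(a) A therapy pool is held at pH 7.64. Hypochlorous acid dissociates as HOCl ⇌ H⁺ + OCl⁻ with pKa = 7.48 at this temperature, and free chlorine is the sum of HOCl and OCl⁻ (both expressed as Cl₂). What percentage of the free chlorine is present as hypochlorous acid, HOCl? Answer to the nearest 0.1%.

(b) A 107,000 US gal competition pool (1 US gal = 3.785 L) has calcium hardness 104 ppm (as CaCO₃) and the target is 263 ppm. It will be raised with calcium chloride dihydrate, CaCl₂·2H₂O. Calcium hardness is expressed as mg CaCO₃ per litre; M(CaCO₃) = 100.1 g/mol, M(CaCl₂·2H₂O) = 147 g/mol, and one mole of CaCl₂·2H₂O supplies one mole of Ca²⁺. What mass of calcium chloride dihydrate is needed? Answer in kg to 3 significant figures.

(a) 40.9%; (b) 94.6 kg

(a) [OCl⁻]/[HOCl] = 10^(pH − pKa) = 10^(7.64 − 7.48) = 10^0.16 = 1.445.
(a) Fraction as HOCl = 1 / (1 + 1.445) = 0.4089.

(b) Volume: 107,000 US gal × 3.785 L/gal = 404,995 L.
(b) Hardness to add: (263 − 104) = 159 mg/L as CaCO₃ × 404,995 L = 64,390 g as CaCO₃.
(b) Moles of Ca²⁺ (1 mol Ca²⁺ ≡ 1 mol CaCO₃): 64,390 / 100.1 g/mol = 643.3 mol.
(b) Mass of CaCl₂·2H₂O: 643.3 × 147 = 94,560 g.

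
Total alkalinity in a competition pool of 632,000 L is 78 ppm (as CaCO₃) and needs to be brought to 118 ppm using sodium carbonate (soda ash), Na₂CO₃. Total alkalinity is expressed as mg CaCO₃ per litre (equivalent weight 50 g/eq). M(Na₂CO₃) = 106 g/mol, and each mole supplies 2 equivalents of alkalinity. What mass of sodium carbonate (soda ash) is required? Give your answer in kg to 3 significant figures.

26.8 kg

Alkalinity to add: (118 − 78) = 40 mg/L as CaCO₃ × 632,000 L = 25,280 g as CaCO₃.
Equivalents: 25,280 g ÷ 50 g/eq = 505.6 eq.
Each mole of Na₂CO₃ supplies 2 eq, so 505.6 / 2 = 252.8 mol.
Mass: 252.8 mol × 106 g/mol = 26,800 g.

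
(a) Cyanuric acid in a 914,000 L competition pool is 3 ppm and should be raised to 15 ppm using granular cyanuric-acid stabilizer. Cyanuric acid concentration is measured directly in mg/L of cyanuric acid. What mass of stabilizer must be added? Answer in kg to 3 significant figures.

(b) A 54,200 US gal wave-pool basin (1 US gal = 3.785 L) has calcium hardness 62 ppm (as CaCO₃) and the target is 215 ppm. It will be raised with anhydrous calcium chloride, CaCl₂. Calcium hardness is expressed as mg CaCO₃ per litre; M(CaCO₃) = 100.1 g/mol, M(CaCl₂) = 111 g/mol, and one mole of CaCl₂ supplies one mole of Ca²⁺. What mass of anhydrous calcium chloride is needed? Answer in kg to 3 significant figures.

(a) CYA to add: (15 − 3) = 12 mg/L × 914,000 L = 10,970 g cyanuric acid.

(b) Volume: 54,200 US gal × 3.785 L/gal = 205,147 L.
(b) Hardness to add: (215 − 62) = 153 mg/L as CaCO₃ × 205,147 L = 31,390 g as CaCO₃.
(b) Moles of Ca²⁺ (1 mol Ca²⁺ ≡ 1 mol CaCO₃): 31,390 / 100.1 g/mol = 313.6 mol.
(b) Mass of CaCl₂: 313.6 × 111 = 34,810 g.

(a) 11.0 kg; (b) 34.8 kg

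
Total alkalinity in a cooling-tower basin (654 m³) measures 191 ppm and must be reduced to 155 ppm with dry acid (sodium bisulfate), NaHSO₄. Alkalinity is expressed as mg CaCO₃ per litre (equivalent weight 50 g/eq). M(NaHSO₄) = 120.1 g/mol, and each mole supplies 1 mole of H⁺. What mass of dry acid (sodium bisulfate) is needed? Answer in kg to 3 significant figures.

56.6 kg

Volume: 654 m³ = 654,000 L.
Alkalinity to neutralize: (191 − 155) = 36 mg/L as CaCO₃ × 654,000 L = 23,540 g as CaCO₃.
Equivalents of H⁺ required: 23,540 ÷ 50 g/eq = 470.9 eq = 470.9 mol NaHSO₄.
Mass of NaHSO₄: 470.9 × 120.1 = 56,550 g.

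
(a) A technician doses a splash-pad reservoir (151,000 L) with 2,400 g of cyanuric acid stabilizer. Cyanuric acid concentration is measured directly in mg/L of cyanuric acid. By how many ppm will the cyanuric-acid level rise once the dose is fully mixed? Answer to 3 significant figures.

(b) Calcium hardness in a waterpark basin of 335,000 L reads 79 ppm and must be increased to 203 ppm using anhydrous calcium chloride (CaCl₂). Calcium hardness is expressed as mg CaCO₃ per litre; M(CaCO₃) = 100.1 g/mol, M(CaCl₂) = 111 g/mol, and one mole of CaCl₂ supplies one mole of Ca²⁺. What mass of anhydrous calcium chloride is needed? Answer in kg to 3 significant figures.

(a) 15.9 ppm; (b) 46.1 kg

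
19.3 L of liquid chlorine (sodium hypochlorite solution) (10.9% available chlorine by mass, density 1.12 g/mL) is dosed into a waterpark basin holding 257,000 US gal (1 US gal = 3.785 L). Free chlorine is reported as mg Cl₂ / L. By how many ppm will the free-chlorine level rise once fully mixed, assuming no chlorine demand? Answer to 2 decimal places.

2.42 ppm

Volume: 257,000 US gal × 3.785 L/gal = 972,745 L.
Mass of solution: 19.3 L × 1000 mL/L × 1.12 g/mL = 21,620 g.
Available chlorine delivered: 21,620 g × 0.109 = 2356 g as Cl₂.
Concentration rise: 2356 g / 972,745 L = 2.422 mg/L = 2.42 ppm.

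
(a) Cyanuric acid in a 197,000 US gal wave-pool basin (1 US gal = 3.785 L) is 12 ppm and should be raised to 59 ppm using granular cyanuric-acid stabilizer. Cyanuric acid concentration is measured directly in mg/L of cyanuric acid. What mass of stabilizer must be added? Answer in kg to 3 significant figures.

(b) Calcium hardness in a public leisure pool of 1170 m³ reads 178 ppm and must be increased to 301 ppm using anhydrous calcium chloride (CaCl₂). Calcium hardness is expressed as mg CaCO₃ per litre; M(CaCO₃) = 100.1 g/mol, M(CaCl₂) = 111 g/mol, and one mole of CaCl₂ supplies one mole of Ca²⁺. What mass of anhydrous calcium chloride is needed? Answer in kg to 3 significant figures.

(a) 35.0 kg; (b) 160 kg

(a) Volume: 197,000 US gal × 3.785 L/gal = 745,645 L.
(a) CYA to add: (59 − 12) = 47 mg/L × 745,645 L = 35,050 g cyanuric acid.

(b) Volume: 1170 m³ = 1,170,000 L.
(b) Hardness to add: (301 − 178) = 123 mg/L as CaCO₃ × 1,170,000 L = 143,900 g as CaCO₃.
(b) Moles of Ca²⁺ (1 mol Ca²⁺ ≡ 1 mol CaCO₃): 143,900 / 100.1 g/mol = 1438 mol.
(b) Mass of CaCl₂: 1438 × 111 = 159,600 g.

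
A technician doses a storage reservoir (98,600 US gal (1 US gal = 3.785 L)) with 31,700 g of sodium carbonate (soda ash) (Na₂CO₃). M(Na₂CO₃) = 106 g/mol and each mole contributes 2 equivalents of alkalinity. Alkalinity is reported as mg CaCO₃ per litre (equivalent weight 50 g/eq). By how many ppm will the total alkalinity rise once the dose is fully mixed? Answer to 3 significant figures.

Volume: 98,600 US gal × 3.785 L/gal = 373,201 L.
Moles of Na₂CO₃: 31,700 g ÷ 106 g/mol = 299.1 mol → 598.1 eq of alkalinity.
As CaCO₃: 598.1 eq × 50 g/eq = 29,910 g.
Rise: 29,910 g / 373,201 L × 1000 = 80.13 mg/L.

80.1 ppm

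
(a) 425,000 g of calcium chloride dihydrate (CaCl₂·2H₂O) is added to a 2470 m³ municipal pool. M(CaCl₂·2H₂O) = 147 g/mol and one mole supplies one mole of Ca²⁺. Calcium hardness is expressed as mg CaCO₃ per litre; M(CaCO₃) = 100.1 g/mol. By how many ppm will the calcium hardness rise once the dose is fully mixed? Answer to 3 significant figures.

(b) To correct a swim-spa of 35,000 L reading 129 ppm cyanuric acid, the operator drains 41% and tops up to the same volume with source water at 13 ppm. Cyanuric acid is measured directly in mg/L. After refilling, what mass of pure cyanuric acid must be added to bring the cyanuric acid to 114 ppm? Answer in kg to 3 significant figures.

(a) Volume: 2470 m³ = 2,470,000 L.
(a) Moles of Ca²⁺: 425,000 g ÷ 147 g/mol = 2891 mol.
(a) As CaCO₃: 2891 mol × 100.1 g/mol = 289,400 g.
(a) Rise: 289,400 g / 2,470,000 L × 1000 = 117.2 mg/L.

(b) After draining 41% and refilling: 129 × 0.59 + 13 × 0.41 = 81.44 ppm.
(b) Deficit to target: 114 − 81.44 = 32.56 mg/L.
(b) Mass: 32.56 mg/L × 35,000 L = 1140 g cyanuric acid.

(a) 117 ppm; (b) 1.14 kg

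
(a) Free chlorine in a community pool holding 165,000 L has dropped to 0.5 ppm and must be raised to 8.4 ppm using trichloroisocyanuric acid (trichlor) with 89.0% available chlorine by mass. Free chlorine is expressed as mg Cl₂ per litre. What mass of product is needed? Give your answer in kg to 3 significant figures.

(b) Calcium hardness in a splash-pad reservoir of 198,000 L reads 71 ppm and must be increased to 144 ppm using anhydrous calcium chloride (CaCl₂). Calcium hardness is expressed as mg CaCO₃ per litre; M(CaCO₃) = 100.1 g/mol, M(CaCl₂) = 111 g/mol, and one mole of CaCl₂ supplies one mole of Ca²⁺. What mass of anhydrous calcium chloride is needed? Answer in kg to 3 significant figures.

(a) Chlorine deficit: 8.4 − 0.5 = 7.9 ppm = 7.9 mg/L as Cl₂.
(a) Cl₂ equivalent needed: 7.9 mg/L × 165,000 L = 1,304,000 mg = 1304 g.
(a) Product at 89.0% available chlorine: 1304 / 0.89 = 1465 g.

(b) Hardness to add: (144 − 71) = 73 mg/L as CaCO₃ × 198,000 L = 14,450 g as CaCO₃.
(b) Moles of Ca²⁺ (1 mol Ca²⁺ ≡ 1 mol CaCO₃): 14,450 / 100.1 g/mol = 144.4 mol.
(b) Mass of CaCl₂: 144.4 × 111 = 16,030 g.

(a) 1.46 kg; (b) 16.0 kg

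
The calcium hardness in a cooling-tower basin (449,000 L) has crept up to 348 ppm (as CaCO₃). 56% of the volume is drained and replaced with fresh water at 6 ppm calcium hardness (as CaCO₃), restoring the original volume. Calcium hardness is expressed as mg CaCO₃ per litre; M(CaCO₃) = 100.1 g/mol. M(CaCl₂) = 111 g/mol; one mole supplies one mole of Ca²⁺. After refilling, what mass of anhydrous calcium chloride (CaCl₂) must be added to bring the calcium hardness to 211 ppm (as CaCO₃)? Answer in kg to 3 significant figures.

27.1 kg

After draining 56% and refilling: 348 × 0.44 + 6 × 0.56 = 156.48 ppm.
Deficit to target: 211 − 156.48 = 54.52 mg/L.
As CaCO₃: 54.52 mg/L × 449,000 L = 24,480 g; ÷ 100.1 = 244.6 mol Ca²⁺.
Mass: 244.6 × 111 = 27,150 g.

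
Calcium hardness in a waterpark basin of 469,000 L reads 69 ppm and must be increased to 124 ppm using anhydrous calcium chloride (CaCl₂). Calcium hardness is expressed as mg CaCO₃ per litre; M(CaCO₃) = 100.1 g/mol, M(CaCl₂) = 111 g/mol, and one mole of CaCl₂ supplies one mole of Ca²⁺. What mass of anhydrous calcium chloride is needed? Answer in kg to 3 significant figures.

Hardness to add: (124 − 69) = 55 mg/L as CaCO₃ × 469,000 L = 25,800 g as CaCO₃.
Moles of Ca²⁺ (1 mol Ca²⁺ ≡ 1 mol CaCO₃): 25,800 / 100.1 g/mol = 257.7 mol.
Mass of CaCl₂: 257.7 × 111 = 28,600 g.

28.6 kg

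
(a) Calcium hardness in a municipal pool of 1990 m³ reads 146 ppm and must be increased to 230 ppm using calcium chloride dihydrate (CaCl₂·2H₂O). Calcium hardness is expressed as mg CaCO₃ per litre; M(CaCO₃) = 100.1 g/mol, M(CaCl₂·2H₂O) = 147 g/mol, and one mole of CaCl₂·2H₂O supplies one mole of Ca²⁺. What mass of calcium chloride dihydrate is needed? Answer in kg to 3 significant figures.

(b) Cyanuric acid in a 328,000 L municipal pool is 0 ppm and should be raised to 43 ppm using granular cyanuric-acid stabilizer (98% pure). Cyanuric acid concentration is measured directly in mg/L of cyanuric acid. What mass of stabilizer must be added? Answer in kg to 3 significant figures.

(a) 245 kg; (b) 14.4 kg

(a) Volume: 1990 m³ = 1,990,000 L.
(a) Hardness to add: (230 − 146) = 84 mg/L as CaCO₃ × 1,990,000 L = 167,200 g as CaCO₃.
(a) Moles of Ca²⁺ (1 mol Ca²⁺ ≡ 1 mol CaCO₃): 167,200 / 100.1 g/mol = 1670 mol.
(a) Mass of CaCl₂·2H₂O: 1670 × 147 = 245,500 g.

(b) CYA to add: (43 − 0) = 43 mg/L × 328,000 L = 14,100 g cyanuric acid.
(b) At 98% purity: 14,100 / 0.98 = 14,390 g product.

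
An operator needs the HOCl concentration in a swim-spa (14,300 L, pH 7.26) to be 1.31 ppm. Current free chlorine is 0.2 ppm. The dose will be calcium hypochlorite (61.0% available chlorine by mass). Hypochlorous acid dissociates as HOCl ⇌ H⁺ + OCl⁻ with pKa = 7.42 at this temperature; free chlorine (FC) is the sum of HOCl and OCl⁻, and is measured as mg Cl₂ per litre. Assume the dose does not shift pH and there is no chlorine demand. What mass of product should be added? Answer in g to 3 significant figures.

[OCl⁻]/[HOCl] = 10^(pH − pKa) = 10^(7.26 − 7.42) = 0.6918; fraction as HOCl = 1/(1 + 0.6918) = 0.5911.
Free chlorine required for 1.31 ppm HOCl: 1.31 / 0.5911 = 2.216 ppm.
FC to add: 2.216 − 0.2 = 2.016 mg/L as Cl₂.
Cl₂ equivalent: 2.016 mg/L × 14,300 L = 28.83 g.
Product at 61.0% available Cl: 28.83 / 0.61 = 47.27 g.

47.3 g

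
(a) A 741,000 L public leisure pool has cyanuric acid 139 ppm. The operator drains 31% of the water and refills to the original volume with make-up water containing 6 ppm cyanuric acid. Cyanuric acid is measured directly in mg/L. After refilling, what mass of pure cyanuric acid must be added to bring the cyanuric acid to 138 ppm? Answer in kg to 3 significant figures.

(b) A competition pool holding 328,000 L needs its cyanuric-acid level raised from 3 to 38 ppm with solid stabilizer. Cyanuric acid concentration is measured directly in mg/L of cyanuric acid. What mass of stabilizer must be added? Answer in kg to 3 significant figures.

(a) After draining 31% and refilling: 139 × 0.69 + 6 × 0.31 = 97.77 ppm.
(a) Deficit to target: 138 − 97.77 = 40.23 mg/L.
(a) Mass: 40.23 mg/L × 741,000 L = 29,810 g cyanuric acid.

(b) CYA to add: (38 − 3) = 35 mg/L × 328,000 L = 11,480 g cyanuric acid.

(a) 29.8 kg; (b) 11.5 kg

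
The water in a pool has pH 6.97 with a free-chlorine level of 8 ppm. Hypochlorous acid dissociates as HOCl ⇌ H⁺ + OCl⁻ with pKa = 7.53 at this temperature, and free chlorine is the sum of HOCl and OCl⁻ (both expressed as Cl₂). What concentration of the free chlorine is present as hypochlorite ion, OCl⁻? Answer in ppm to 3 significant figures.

1.73 ppm

[OCl⁻]/[HOCl] = 10^(pH − pKa) = 10^(6.97 − 7.53) = 10^-0.56 = 0.2754.
Fraction as HOCl = 1 / (1 + 0.2754) = 0.7841.
OCl⁻ = (1 − 0.7841) × 8 ppm = 1.728 ppm.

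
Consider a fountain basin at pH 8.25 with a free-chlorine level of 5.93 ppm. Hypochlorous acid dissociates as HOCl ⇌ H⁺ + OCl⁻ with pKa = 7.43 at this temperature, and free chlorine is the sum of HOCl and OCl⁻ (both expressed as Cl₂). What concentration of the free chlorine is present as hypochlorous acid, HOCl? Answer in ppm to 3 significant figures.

0.780 ppm

[OCl⁻]/[HOCl] = 10^(pH − pKa) = 10^(8.25 − 7.43) = 10^0.82 = 6.607.
Fraction as HOCl = 1 / (1 + 6.607) = 0.1315.
HOCl = 0.1315 × 5.93 ppm = 0.7796 ppm.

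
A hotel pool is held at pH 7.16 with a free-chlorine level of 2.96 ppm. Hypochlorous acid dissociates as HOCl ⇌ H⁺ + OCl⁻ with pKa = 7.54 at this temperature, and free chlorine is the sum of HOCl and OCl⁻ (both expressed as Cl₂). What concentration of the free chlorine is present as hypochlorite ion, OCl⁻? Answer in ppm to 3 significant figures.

[OCl⁻]/[HOCl] = 10^(pH − pKa) = 10^(7.16 − 7.54) = 10^-0.38 = 0.4169.
Fraction as HOCl = 1 / (1 + 0.4169) = 0.7058.
OCl⁻ = (1 − 0.7058) × 2.96 ppm = 0.8709 ppm.

0.871 ppm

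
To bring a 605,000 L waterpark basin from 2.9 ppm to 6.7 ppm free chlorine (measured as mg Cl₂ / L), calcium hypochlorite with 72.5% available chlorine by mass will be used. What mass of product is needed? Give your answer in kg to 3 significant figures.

3.17 kg

Chlorine deficit: 6.7 − 2.9 = 3.8 ppm = 3.8 mg/L as Cl₂.
Cl₂ equivalent needed: 3.8 mg/L × 605,000 L = 2,299,000 mg = 2299 g.
Product at 72.5% available chlorine: 2299 / 0.725 = 3171 g.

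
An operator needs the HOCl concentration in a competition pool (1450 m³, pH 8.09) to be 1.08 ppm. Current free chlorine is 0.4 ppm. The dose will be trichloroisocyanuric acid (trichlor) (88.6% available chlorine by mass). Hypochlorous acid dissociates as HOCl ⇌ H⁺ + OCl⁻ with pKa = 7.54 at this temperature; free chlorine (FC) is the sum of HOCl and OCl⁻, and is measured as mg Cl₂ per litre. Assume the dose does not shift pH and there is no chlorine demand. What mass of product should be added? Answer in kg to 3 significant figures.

Volume: 1450 m³ = 1,450,000 L.
[OCl⁻]/[HOCl] = 10^(pH − pKa) = 10^(8.09 − 7.54) = 3.548; fraction as HOCl = 1/(1 + 3.548) = 0.2199.
Free chlorine required for 1.08 ppm HOCl: 1.08 / 0.2199 = 4.912 ppm.
FC to add: 4.912 − 0.4 = 4.512 mg/L as Cl₂.
Cl₂ equivalent: 4.512 mg/L × 1,450,000 L = 6542 g.
Product at 88.6% available Cl: 6542 / 0.886 = 7384 g.

7.38 kg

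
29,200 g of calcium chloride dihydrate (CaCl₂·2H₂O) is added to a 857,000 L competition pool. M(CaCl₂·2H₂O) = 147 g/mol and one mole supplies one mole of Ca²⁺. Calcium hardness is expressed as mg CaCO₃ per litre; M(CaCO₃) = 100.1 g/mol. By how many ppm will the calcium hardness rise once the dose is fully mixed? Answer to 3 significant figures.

23.2 ppm

Moles of Ca²⁺: 29,200 g ÷ 147 g/mol = 198.6 mol.
As CaCO₃: 198.6 mol × 100.1 g/mol = 19,880 g.
Rise: 19,880 g / 857,000 L × 1000 = 23.2 mg/L.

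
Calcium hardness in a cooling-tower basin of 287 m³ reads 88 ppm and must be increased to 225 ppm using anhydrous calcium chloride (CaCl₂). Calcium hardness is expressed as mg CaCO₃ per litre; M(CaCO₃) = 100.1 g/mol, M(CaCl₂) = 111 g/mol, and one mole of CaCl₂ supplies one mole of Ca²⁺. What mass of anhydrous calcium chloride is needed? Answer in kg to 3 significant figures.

43.6 kg

Volume: 287 m³ = 287,000 L.
Hardness to add: (225 − 88) = 137 mg/L as CaCO₃ × 287,000 L = 39,320 g as CaCO₃.
Moles of Ca²⁺ (1 mol Ca²⁺ ≡ 1 mol CaCO₃): 39,320 / 100.1 g/mol = 392.8 mol.
Mass of CaCl₂: 392.8 × 111 = 43,600 g.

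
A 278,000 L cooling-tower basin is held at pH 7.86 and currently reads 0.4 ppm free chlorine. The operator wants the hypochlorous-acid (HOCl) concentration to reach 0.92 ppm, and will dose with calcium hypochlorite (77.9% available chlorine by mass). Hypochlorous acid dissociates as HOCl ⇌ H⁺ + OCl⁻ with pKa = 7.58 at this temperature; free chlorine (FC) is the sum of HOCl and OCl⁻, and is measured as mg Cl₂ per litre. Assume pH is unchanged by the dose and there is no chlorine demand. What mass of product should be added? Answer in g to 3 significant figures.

811 g

[OCl⁻]/[HOCl] = 10^(pH − pKa) = 10^(7.86 − 7.58) = 1.905; fraction as HOCl = 1/(1 + 1.905) = 0.3442.
Free chlorine required for 0.92 ppm HOCl: 0.92 / 0.3442 = 2.673 ppm.
FC to add: 2.673 − 0.4 = 2.273 mg/L as Cl₂.
Cl₂ equivalent: 2.273 mg/L × 278,000 L = 631.9 g.
Product at 77.9% available Cl: 631.9 / 0.779 = 811.2 g.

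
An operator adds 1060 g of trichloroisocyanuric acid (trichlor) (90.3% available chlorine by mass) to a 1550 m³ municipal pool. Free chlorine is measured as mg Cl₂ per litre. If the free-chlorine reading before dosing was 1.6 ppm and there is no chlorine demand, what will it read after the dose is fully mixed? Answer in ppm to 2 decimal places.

Volume: 1550 m³ = 1,550,000 L.
Available chlorine delivered: 1060 g × 0.903 = 957.2 g as Cl₂.
Concentration rise: 957.2 g / 1,550,000 L = 0.6175 mg/L = 0.62 ppm.
Final FC: 1.6 + 0.62 = 2.22 ppm.

2.22 ppm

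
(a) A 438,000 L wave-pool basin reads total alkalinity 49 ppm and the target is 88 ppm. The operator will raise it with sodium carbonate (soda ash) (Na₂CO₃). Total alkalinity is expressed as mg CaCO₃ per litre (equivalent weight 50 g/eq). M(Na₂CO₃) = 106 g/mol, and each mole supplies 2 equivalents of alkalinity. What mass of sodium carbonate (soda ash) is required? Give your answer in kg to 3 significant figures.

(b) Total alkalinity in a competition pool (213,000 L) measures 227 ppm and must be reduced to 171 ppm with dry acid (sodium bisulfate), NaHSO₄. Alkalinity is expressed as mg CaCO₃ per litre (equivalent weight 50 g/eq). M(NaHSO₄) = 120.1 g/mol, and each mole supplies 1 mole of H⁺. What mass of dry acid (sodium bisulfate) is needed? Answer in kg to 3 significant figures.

(a) 18.1 kg; (b) 28.7 kg

(a) Alkalinity to add: (88 − 49) = 39 mg/L as CaCO₃ × 438,000 L = 17,080 g as CaCO₃.
(a) Equivalents: 17,080 g ÷ 50 g/eq = 341.6 eq.
(a) Each mole of Na₂CO₃ supplies 2 eq, so 341.6 / 2 = 170.8 mol.
(a) Mass: 170.8 mol × 106 g/mol = 18,110 g.

(b) Alkalinity to neutralize: (227 − 171) = 56 mg/L as CaCO₃ × 213,000 L = 11,930 g as CaCO₃.
(b) Equivalents of H⁺ required: 11,930 ÷ 50 g/eq = 238.6 eq = 238.6 mol NaHSO₄.
(b) Mass of NaHSO₄: 238.6 × 120.1 = 28,650 g.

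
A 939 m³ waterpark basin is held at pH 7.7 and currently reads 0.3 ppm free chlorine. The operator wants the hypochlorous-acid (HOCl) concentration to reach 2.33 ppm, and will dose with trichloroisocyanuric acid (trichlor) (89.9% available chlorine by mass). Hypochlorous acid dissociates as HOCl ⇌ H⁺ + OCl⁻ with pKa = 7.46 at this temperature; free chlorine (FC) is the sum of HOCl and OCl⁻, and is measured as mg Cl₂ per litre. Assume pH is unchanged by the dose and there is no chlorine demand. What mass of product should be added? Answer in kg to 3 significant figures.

Volume: 939 m³ = 939,000 L.
[OCl⁻]/[HOCl] = 10^(pH − pKa) = 10^(7.7 − 7.46) = 1.738; fraction as HOCl = 1/(1 + 1.738) = 0.3653.
Free chlorine required for 2.33 ppm HOCl: 2.33 / 0.3653 = 6.379 ppm.
FC to add: 6.379 − 0.3 = 6.079 mg/L as Cl₂.
Cl₂ equivalent: 6.079 mg/L × 939,000 L = 5708 g.
Product at 89.9% available Cl: 5708 / 0.899 = 6350 g.

6.35 kg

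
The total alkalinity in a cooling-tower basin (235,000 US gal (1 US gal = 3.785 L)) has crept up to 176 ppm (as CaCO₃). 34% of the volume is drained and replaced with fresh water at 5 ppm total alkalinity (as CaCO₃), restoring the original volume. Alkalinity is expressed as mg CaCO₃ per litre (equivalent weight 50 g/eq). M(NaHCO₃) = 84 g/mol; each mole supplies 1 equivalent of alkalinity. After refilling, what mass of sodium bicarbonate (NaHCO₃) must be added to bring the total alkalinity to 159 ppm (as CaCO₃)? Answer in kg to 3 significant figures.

Volume: 235,000 US gal × 3.785 L/gal = 889,475 L.
After draining 34% and refilling: 176 × 0.66 + 5 × 0.34 = 117.86 ppm.
Deficit to target: 159 − 117.86 = 41.14 mg/L.
As CaCO₃: 41.14 mg/L × 889,475 L = 36,590 g; ÷ 50 g/eq ÷ 1 = 731.9 mol NaHCO₃.
Mass: 731.9 × 84 = 61,480 g.

61.5 kg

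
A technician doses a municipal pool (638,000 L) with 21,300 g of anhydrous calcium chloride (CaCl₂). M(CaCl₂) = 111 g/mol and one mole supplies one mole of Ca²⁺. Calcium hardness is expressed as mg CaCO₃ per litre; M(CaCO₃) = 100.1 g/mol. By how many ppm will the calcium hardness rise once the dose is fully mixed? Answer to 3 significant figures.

30.1 ppm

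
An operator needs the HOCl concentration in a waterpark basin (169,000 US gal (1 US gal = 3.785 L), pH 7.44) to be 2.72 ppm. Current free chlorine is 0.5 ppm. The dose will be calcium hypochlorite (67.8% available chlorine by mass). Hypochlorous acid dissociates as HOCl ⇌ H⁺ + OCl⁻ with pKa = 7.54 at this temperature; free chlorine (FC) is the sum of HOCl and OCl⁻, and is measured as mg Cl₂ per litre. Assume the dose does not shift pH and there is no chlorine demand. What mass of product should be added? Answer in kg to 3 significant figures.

4.13 kg

Volume: 169,000 US gal × 3.785 L/gal = 639,665 L.
[OCl⁻]/[HOCl] = 10^(pH − pKa) = 10^(7.44 − 7.54) = 0.7943; fraction as HOCl = 1/(1 + 0.7943) = 0.5573.
Free chlorine required for 2.72 ppm HOCl: 2.72 / 0.5573 = 4.881 ppm.
FC to add: 4.881 − 0.5 = 4.381 mg/L as Cl₂.
Cl₂ equivalent: 4.381 mg/L × 639,665 L = 2802 g.
Product at 67.8% available Cl: 2802 / 0.678 = 4133 g.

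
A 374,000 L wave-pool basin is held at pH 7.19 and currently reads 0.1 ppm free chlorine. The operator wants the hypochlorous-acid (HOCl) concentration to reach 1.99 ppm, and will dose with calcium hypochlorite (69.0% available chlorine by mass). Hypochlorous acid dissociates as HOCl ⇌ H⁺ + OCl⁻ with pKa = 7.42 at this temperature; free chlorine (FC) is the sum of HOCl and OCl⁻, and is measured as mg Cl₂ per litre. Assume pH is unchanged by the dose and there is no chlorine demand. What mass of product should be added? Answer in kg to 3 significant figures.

1.66 kg

[OCl⁻]/[HOCl] = 10^(pH − pKa) = 10^(7.19 − 7.42) = 0.5888; fraction as HOCl = 1/(1 + 0.5888) = 0.6294.
Free chlorine required for 1.99 ppm HOCl: 1.99 / 0.6294 = 3.162 ppm.
FC to add: 3.162 − 0.1 = 3.062 mg/L as Cl₂.
Cl₂ equivalent: 3.062 mg/L × 374,000 L = 1145 g.
Product at 69.0% available Cl: 1145 / 0.69 = 1660 g.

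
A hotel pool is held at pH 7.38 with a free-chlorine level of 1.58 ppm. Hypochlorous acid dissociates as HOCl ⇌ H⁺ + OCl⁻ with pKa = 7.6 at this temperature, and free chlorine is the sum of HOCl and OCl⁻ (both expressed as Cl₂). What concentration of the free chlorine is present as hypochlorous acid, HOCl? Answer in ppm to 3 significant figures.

0.986 ppm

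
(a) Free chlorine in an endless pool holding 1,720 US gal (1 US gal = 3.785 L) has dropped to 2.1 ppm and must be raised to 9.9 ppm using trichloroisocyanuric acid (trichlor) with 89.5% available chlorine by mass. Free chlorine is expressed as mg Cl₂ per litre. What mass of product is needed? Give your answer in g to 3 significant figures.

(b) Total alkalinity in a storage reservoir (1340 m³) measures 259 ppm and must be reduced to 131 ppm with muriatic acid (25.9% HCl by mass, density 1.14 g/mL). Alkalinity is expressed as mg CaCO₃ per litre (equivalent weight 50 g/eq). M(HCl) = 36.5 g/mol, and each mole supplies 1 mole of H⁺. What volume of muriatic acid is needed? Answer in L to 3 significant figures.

(a) Volume: 1,720 US gal × 3.785 L/gal = 6,510 L.
(a) Chlorine deficit: 9.9 − 2.1 = 7.8 ppm = 7.8 mg/L as Cl₂.
(a) Cl₂ equivalent needed: 7.8 mg/L × 6,510 L = 50,780 mg = 50.78 g.
(a) Product at 89.5% available chlorine: 50.78 / 0.895 = 56.74 g.

(b) Volume: 1340 m³ = 1,340,000 L.
(b) Alkalinity to neutralize: (259 − 131) = 128 mg/L as CaCO₃ × 1,340,000 L = 171,500 g as CaCO₃.
(b) Equivalents of H⁺ required: 171,500 ÷ 50 g/eq = 3430 eq = 3430 mol HCl.
(b) Mass of HCl: 3430 × 36.5 = 125,200 g.
(b) Mass of 25.9% solution: 125,200 / 0.259 = 483,400 g.
(b) Volume: 483,400 g ÷ 1.14 g/mL = 424,100 mL.

(a) 56.7 g; (b) 424 L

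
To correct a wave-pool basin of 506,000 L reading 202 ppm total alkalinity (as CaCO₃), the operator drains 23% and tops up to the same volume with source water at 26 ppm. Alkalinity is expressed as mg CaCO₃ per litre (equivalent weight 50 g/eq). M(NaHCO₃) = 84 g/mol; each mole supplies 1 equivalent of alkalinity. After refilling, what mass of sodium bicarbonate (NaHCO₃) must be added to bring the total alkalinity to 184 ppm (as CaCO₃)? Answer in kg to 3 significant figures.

After draining 23% and refilling: 202 × 0.77 + 26 × 0.23 = 161.52 ppm.
Deficit to target: 184 − 161.52 = 22.48 mg/L.
As CaCO₃: 22.48 mg/L × 506,000 L = 11,370 g; ÷ 50 g/eq ÷ 1 = 227.5 mol NaHCO₃.
Mass: 227.5 × 84 = 19,110 g.

19.1 kg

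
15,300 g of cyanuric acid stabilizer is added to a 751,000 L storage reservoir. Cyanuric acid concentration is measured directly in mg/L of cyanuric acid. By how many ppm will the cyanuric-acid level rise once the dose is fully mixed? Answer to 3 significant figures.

Rise: 15,300 g / 751,000 L × 1000 = 20.37 mg/L.

20.4 ppm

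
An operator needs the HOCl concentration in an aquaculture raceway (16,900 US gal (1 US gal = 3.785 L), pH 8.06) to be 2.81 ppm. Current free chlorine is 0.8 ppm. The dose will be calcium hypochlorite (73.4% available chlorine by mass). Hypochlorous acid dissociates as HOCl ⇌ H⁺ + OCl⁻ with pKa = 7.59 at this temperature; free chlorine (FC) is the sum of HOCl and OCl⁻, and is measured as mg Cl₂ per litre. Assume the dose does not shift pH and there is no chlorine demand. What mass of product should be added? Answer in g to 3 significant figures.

Volume: 16,900 US gal × 3.785 L/gal = 63,966 L.
[OCl⁻]/[HOCl] = 10^(pH − pKa) = 10^(8.06 − 7.59) = 2.951; fraction as HOCl = 1/(1 + 2.951) = 0.2531.
Free chlorine required for 2.81 ppm HOCl: 2.81 / 0.2531 = 11.1 ppm.
FC to add: 11.1 − 0.8 = 10.3 mg/L as Cl₂.
Cl₂ equivalent: 10.3 mg/L × 63,966 L = 659 g.
Product at 73.4% available Cl: 659 / 0.734 = 897.9 g.

898 g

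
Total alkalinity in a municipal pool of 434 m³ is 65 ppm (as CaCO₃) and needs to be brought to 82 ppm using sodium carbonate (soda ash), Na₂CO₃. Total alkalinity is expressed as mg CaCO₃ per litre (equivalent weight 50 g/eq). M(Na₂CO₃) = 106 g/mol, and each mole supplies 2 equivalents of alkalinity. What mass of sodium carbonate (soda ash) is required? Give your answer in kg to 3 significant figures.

Volume: 434 m³ = 434,000 L.
Alkalinity to add: (82 − 65) = 17 mg/L as CaCO₃ × 434,000 L = 7378 g as CaCO₃.
Equivalents: 7378 g ÷ 50 g/eq = 147.6 eq.
Each mole of Na₂CO₃ supplies 2 eq, so 147.6 / 2 = 73.78 mol.
Mass: 73.78 mol × 106 g/mol = 7821 g.

7.82 kg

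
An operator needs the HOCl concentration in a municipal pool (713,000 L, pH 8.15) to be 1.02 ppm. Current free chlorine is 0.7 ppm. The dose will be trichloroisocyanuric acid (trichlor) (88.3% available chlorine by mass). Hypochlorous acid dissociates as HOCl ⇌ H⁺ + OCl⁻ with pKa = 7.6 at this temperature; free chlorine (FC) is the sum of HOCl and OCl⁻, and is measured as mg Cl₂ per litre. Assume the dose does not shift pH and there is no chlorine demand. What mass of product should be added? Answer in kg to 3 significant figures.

[OCl⁻]/[HOCl] = 10^(pH − pKa) = 10^(8.15 − 7.6) = 3.548; fraction as HOCl = 1/(1 + 3.548) = 0.2199.
Free chlorine required for 1.02 ppm HOCl: 1.02 / 0.2199 = 4.639 ppm.
FC to add: 4.639 − 0.7 = 3.939 mg/L as Cl₂.
Cl₂ equivalent: 3.939 mg/L × 713,000 L = 2809 g.
Product at 88.3% available Cl: 2809 / 0.883 = 3181 g.

3.18 kg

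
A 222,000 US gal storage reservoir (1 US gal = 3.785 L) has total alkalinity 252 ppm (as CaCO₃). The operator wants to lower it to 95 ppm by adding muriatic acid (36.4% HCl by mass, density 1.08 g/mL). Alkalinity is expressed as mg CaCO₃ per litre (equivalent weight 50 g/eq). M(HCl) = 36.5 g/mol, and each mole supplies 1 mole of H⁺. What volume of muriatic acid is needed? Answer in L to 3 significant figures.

245 L

Volume: 222,000 US gal × 3.785 L/gal = 840,270 L.
Alkalinity to neutralize: (252 − 95) = 157 mg/L as CaCO₃ × 840,270 L = 131,900 g as CaCO₃.
Equivalents of H⁺ required: 131,900 ÷ 50 g/eq = 2638 eq = 2638 mol HCl.
Mass of HCl: 2638 × 36.5 = 96,300 g.
Mass of 36.4% solution: 96,300 / 0.364 = 264,600 g.
Volume: 264,600 g ÷ 1.08 g/mL = 245,000 mL.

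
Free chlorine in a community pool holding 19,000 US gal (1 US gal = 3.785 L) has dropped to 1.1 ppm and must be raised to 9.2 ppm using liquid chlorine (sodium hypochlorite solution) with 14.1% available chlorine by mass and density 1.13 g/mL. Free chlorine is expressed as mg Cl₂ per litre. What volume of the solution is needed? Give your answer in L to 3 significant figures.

Volume: 19,000 US gal × 3.785 L/gal = 71,915 L.
Chlorine deficit: 9.2 − 1.1 = 8.1 ppm = 8.1 mg/L as Cl₂.
Cl₂ equivalent needed: 8.1 mg/L × 71,915 L = 582,500 mg = 582.5 g.
Product at 14.1% available chlorine: 582.5 / 0.141 = 4131 g.
Volume at density 1.13 g/mL: 4131 g ÷ 1.13 g/mL = 3656 mL.

3.66 L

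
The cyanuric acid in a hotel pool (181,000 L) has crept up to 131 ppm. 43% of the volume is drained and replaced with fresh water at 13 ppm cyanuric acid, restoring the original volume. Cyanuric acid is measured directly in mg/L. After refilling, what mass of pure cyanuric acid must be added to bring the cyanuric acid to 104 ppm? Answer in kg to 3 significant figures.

4.30 kg

After draining 43% and refilling: 131 × 0.57 + 13 × 0.43 = 80.26 ppm.
Deficit to target: 104 − 80.26 = 23.74 mg/L.
Mass: 23.74 mg/L × 181,000 L = 4297 g cyanuric acid.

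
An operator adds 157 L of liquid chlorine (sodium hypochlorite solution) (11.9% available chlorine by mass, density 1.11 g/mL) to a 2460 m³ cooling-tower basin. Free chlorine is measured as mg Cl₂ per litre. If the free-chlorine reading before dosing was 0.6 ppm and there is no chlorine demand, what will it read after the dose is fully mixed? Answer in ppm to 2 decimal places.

9.03 ppm

Volume: 2460 m³ = 2,460,000 L.
Mass of solution: 157 L × 1000 mL/L × 1.11 g/mL = 174,300 g.
Available chlorine delivered: 174,300 g × 0.119 = 20,740 g as Cl₂.
Concentration rise: 20,740 g / 2,460,000 L = 8.43 mg/L = 8.43 ppm.
Final FC: 0.6 + 8.43 = 9.03 ppm.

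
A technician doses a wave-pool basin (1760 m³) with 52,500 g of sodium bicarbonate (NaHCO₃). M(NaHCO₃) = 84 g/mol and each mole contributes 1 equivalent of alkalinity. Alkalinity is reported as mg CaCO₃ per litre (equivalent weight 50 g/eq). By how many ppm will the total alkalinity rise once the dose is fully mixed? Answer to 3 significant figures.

Volume: 1760 m³ = 1,760,000 L.
Moles of NaHCO₃: 52,500 g ÷ 84 g/mol = 625 mol → 625 eq of alkalinity.
As CaCO₃: 625 eq × 50 g/eq = 31,250 g.
Rise: 31,250 g / 1,760,000 L × 1000 = 17.76 mg/L.

17.8 ppm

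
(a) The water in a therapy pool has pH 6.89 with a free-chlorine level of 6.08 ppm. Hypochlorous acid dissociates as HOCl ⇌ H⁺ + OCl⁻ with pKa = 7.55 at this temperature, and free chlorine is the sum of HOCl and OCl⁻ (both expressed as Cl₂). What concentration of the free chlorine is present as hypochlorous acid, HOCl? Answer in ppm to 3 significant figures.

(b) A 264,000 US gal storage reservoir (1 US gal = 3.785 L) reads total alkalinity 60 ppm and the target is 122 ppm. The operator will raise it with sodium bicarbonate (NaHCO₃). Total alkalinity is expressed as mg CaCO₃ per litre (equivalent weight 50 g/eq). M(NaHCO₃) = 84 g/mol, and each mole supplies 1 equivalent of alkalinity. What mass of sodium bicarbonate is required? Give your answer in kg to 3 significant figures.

(a) [OCl⁻]/[HOCl] = 10^(pH − pKa) = 10^(6.89 − 7.55) = 10^-0.66 = 0.2188.
(a) Fraction as HOCl = 1 / (1 + 0.2188) = 0.8205.
(a) HOCl = 0.8205 × 6.08 ppm = 4.989 ppm.

(b) Volume: 264,000 US gal × 3.785 L/gal = 999,240 L.
(b) Alkalinity to add: (122 − 60) = 62 mg/L as CaCO₃ × 999,240 L = 61,950 g as CaCO₃.
(b) Equivalents: 61,950 g ÷ 50 g/eq = 1239 eq.
(b) NaHCO₃ supplies 1 eq per mole → 1239 mol.
(b) Mass: 1239 mol × 84 g/mol = 104,100 g.

(a) 4.99 ppm; (b) 104 kg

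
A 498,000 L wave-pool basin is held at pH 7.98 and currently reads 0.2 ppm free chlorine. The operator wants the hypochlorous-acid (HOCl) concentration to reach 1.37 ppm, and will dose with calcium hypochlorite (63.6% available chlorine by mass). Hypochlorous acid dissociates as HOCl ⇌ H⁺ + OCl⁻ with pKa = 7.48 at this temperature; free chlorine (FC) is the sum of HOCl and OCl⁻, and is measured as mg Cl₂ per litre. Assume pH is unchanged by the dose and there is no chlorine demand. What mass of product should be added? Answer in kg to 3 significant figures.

[OCl⁻]/[HOCl] = 10^(pH − pKa) = 10^(7.98 − 7.48) = 3.162; fraction as HOCl = 1/(1 + 3.162) = 0.2403.
Free chlorine required for 1.37 ppm HOCl: 1.37 / 0.2403 = 5.702 ppm.
FC to add: 5.702 − 0.2 = 5.502 mg/L as Cl₂.
Cl₂ equivalent: 5.502 mg/L × 498,000 L = 2740 g.
Product at 63.6% available Cl: 2740 / 0.636 = 4308 g.

4.31 kg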